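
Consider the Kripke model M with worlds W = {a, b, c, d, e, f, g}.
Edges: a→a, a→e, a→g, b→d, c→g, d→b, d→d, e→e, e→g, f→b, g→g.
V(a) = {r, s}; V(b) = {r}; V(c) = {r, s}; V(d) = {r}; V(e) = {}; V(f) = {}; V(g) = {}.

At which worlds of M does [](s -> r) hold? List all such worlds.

Let φ = [](s -> r). Evaluate φ at each world:
  a (successors {a, e, g}): φ is true.
  b (successors {d}): φ is true.
  c (successors {g}): φ is true.
  d (successors {b, d}): φ is true.
  e (successors {e, g}): φ is true.
  f (successors {b}): φ is true.
  g (successors {g}): φ is true.
For instance, at d:
  At d: [](s -> r) requires s -> r at every successor {b, d}.
    At b: s -> r is true.
    At d: s -> r is true.
  So [](s -> r) is true at d.
Satisfying worlds: {a, b, c, d, e, f, g}

a, b, c, d, e, f, g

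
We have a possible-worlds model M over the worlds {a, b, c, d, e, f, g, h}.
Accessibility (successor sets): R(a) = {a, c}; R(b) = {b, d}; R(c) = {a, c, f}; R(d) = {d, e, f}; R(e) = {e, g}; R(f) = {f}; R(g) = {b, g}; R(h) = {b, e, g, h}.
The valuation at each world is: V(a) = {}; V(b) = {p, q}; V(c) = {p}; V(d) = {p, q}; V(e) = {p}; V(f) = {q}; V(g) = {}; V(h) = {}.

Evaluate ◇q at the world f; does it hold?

Yes

At f: ◇q requires q at some successor in {f}.
  q holds at f, so ◇q is true at f.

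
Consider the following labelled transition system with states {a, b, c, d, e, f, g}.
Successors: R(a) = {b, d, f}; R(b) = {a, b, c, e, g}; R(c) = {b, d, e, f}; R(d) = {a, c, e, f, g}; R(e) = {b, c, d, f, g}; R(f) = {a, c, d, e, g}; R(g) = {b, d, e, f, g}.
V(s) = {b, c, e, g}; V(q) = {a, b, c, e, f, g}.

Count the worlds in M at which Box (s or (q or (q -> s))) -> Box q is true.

Let φ = Box (s or (q or (q -> s))) -> Box q. Evaluate φ at each world:
  a (successors {b, d, f}): φ is false.
  b (successors {a, b, c, e, g}): φ is true.
  c (successors {b, d, e, f}): φ is false.
  d (successors {a, c, e, f, g}): φ is true.
  e (successors {b, c, d, f, g}): φ is false.
  f (successors {a, c, d, e, g}): φ is false.
  g (successors {b, d, e, f, g}): φ is false.
For instance, at d:
  At d: Box (s or (q or (q -> s))) is true, Box q is true, so Box (s or (q or (q -> s))) -> Box q is true.
    At d: Box (s or (q or (q -> s))) requires s or (q or (q -> s)) at every successor {a, c, e, f, g}.
      At a: s or (q or (q -> s)) is true.
      At c: s or (q or (q -> s)) is true.
      At e: s or (q or (q -> s)) is true.
      At f: s or (q or (q -> s)) is true.
      At g: s or (q or (q -> s)) is true.
    So Box (s or (q or (q -> s))) is true at d.
    At d: Box q requires q at every successor {a, c, e, f, g}.
      At a: q is true.
      At c: q is true.
      At e: q is true.
      At f: q is true.
      At g: q is true.
    So Box q is true at d.
Satisfying worlds: {b, d}

2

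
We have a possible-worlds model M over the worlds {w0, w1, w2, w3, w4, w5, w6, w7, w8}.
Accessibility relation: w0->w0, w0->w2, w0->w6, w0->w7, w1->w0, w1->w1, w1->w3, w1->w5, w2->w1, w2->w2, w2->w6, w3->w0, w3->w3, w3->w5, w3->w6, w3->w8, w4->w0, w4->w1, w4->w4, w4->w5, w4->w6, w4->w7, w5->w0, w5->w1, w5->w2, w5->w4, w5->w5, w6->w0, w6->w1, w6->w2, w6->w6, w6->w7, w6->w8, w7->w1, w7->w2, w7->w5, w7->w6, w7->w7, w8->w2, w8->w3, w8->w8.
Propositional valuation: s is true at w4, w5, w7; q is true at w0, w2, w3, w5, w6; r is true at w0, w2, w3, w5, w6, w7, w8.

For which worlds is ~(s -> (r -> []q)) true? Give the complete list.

w5, w7

Let φ = ~(s -> (r -> []q)). Evaluate φ at each world:
  w0 (successors {w0, w2, w6, w7}): φ is false.
  w1 (successors {w0, w1, w3, w5}): φ is false.
  w2 (successors {w1, w2, w6}): φ is false.
  w3 (successors {w0, w3, w5, w6, w8}): φ is false.
  w4 (successors {w0, w1, w4, w5, w6, w7}): φ is false.
  w5 (successors {w0, w1, w2, w4, w5}): φ is true.
  w6 (successors {w0, w1, w2, w6, w7, w8}): φ is false.
  w7 (successors {w1, w2, w5, w6, w7}): φ is true.
  w8 (successors {w2, w3, w8}): φ is false.
For instance, at w3:
  At w3: s -> (r -> []q) is true, so ~(s -> (r -> []q)) is false.
    At w3: s is false, r -> []q is false, so s -> (r -> []q) is true.
      At w3: r is true, []q is false, so r -> []q is false.
Satisfying worlds: {w5, w7}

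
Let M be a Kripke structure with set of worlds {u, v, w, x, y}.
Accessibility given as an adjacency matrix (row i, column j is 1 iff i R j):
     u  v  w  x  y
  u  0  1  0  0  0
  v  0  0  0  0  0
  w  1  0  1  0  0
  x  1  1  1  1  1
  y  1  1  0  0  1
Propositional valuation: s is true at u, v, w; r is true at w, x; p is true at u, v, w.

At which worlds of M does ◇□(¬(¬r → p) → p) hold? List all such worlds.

Recall that □ψ holds at a world iff ψ holds at every accessible world, and ◇ψ holds iff ψ holds at some accessible world.
Let φ = ◇□(¬(¬r → p) → p). Evaluate φ at each world:
  u (successors {v}): φ is true.
  v (successors ∅): φ is false.
  w (successors {u, w}): φ is true.
  x (successors {u, v, w, x, y}): φ is true.
  y (successors {u, v, y}): φ is true.
For instance, at u:
  At u: ◇□(¬(¬r → p) → p) requires □(¬(¬r → p) → p) at some successor in {v}.
    □(¬(¬r → p) → p) holds at v, so ◇□(¬(¬r → p) → p) is true at u.
      At v: no accessible worlds, so □(¬(¬r → p) → p) holds vacuously.
Satisfying worlds: {u, w, x, y}

u, w, x, y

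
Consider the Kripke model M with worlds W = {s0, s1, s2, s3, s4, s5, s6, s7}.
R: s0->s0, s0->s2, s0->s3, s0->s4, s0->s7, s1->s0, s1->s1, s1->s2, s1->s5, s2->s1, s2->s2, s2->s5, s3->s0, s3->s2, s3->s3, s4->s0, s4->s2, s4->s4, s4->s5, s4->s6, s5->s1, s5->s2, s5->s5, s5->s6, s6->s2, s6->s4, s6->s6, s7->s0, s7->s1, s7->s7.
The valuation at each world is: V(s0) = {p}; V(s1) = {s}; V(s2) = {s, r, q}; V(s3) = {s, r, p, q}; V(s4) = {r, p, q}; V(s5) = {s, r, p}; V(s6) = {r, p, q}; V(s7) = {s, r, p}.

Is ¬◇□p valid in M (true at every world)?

Yes

Recall that □ψ holds at a world iff ψ holds at every accessible world, and ◇ψ holds iff ψ holds at some accessible world.
Let φ = ¬◇□p. Evaluate φ at each world:
  s0 (successors {s0, s2, s3, s4, s7}): φ is true.
  s1 (successors {s0, s1, s2, s5}): φ is true.
  s2 (successors {s1, s2, s5}): φ is true.
  s3 (successors {s0, s2, s3}): φ is true.
  s4 (successors {s0, s2, s4, s5, s6}): φ is true.
  s5 (successors {s1, s2, s5, s6}): φ is true.
  s6 (successors {s2, s4, s6}): φ is true.
  s7 (successors {s0, s1, s7}): φ is true.
For instance, at s4:
  At s4: ◇□p is false, so ¬◇□p is true.
    At s4: ◇□p requires □p at some successor in {s0, s2, s4, s5, s6}.
      At s0: □p is false.
      At s2: □p is false.
      At s4: □p is false.
      At s5: □p is false.
      At s6: □p is false.
    So ◇□p is false at s4.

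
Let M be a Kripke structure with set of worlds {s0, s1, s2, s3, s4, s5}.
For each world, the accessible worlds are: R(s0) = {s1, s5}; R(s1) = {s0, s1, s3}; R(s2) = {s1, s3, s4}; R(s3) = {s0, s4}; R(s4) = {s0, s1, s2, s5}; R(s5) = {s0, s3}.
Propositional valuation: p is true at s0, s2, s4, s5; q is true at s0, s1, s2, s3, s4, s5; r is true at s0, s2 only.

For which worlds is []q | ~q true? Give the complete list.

s0, s1, s2, s3, s4, s5

Let φ = []q | ~q. Evaluate φ at each world:
  s0 (successors {s1, s5}): φ is true.
  s1 (successors {s0, s1, s3}): φ is true.
  s2 (successors {s1, s3, s4}): φ is true.
  s3 (successors {s0, s4}): φ is true.
  s4 (successors {s0, s1, s2, s5}): φ is true.
  s5 (successors {s0, s3}): φ is true.
For instance, at s1:
  At s1: []q is true, ~q is false, so []q | ~q is true.
    At s1: []q requires q at every successor {s0, s1, s3}.
      At s0: q is true.
      At s1: q is true.
      At s3: q is true.
    So []q is true at s1.
Satisfying worlds: {s0, s1, s2, s3, s4, s5}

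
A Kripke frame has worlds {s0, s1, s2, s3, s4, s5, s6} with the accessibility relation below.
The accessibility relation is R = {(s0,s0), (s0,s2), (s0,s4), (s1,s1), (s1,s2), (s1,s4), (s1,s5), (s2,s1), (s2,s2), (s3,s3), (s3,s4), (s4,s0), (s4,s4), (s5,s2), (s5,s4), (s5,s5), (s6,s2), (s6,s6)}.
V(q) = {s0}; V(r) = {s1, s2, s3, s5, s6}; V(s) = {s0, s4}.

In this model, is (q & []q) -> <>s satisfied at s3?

Yes

Recall that []ψ holds at a world iff ψ holds at every accessible world, and <>ψ holds iff ψ holds at some accessible world.
At s3: q & []q is false, <>s is true, so (q & []q) -> <>s is true.
  At s3: q is false, []q is false, so q & []q is false.
    At s3: []q requires q at every successor {s3, s4}.
      q fails at s3, so []q is false at s3.
  At s3: <>s requires s at some successor in {s3, s4}.
    s holds at s4, so <>s is true at s3.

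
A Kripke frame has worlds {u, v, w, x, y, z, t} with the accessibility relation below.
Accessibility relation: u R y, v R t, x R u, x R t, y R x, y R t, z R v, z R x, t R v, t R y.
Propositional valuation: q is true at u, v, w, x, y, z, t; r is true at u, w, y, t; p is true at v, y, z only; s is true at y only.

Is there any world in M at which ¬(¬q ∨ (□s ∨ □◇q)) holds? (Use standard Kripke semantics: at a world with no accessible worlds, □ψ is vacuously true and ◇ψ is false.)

No

Let φ = ¬(¬q ∨ (□s ∨ □◇q)). Evaluate φ at each world:
  u (successors {y}): φ is false.
  v (successors {t}): φ is false.
  w (successors ∅): φ is false.
  x (successors {u, t}): φ is false.
  y (successors {x, t}): φ is false.
  z (successors {v, x}): φ is false.
  t (successors {v, y}): φ is false.
For instance, at v:
  At v: ¬q ∨ (□s ∨ □◇q) is true, so ¬(¬q ∨ (□s ∨ □◇q)) is false.
    At v: ¬q is false, □s ∨ □◇q is true, so ¬q ∨ (□s ∨ □◇q) is true.
      At v: □s is false, □◇q is true, so □s ∨ □◇q is true.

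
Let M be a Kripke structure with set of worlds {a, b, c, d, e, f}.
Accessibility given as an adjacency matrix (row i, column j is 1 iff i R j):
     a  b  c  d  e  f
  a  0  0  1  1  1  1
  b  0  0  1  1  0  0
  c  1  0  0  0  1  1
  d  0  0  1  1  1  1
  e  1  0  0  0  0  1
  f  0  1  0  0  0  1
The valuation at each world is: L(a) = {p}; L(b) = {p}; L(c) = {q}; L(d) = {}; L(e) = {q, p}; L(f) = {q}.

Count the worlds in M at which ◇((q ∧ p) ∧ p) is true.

3

Let φ = ◇((q ∧ p) ∧ p). Evaluate φ at each world:
  a (successors {c, d, e, f}): φ is true.
  b (successors {c, d}): φ is false.
  c (successors {a, e, f}): φ is true.
  d (successors {c, d, e, f}): φ is true.
  e (successors {a, f}): φ is false.
  f (successors {b, f}): φ is false.
For instance, at b:
  At b: ◇((q ∧ p) ∧ p) requires (q ∧ p) ∧ p at some successor in {c, d}.
    At c: (q ∧ p) ∧ p is false.
    At d: (q ∧ p) ∧ p is false.
  So ◇((q ∧ p) ∧ p) is false at b.
Satisfying worlds: {a, c, d}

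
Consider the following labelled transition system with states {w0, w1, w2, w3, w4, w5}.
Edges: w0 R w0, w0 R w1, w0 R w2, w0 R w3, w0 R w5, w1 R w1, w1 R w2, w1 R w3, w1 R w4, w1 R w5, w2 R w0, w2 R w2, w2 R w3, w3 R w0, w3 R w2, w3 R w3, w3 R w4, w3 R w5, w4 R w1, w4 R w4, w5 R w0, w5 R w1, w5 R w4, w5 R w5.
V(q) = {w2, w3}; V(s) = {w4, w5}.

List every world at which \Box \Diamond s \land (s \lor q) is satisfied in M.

w4, w5

Recall that \Box ψ holds at a world iff ψ holds at every accessible world, and \Diamond ψ holds iff ψ holds at some accessible world.
Let φ = \Box \Diamond s \land (s \lor q). Evaluate φ at each world:
  w0 (successors {w0, w1, w2, w3, w5}): φ is false.
  w1 (successors {w1, w2, w3, w4, w5}): φ is false.
  w2 (successors {w0, w2, w3}): φ is false.
  w3 (successors {w0, w2, w3, w4, w5}): φ is false.
  w4 (successors {w1, w4}): φ is true.
  w5 (successors {w0, w1, w4, w5}): φ is true.
For instance, at w5:
  At w5: \Box \Diamond s is true, s \lor q is true, so \Box \Diamond s \land (s \lor q) is true.
    At w5: \Box \Diamond s requires \Diamond s at every successor {w0, w1, w4, w5}.
      At w0: \Diamond s is true.
      At w1: \Diamond s is true.
      At w4: \Diamond s is true.
      At w5: \Diamond s is true.
    So \Box \Diamond s is true at w5.
Satisfying worlds: {w4, w5}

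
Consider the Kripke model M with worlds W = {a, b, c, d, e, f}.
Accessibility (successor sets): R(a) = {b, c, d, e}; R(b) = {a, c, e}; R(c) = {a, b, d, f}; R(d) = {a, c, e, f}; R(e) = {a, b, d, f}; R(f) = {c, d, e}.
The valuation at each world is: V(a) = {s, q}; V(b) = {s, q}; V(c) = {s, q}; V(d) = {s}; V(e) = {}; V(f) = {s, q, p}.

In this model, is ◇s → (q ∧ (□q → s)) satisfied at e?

At e: ◇s is true, q ∧ (□q → s) is false, so ◇s → (q ∧ (□q → s)) is false.
  At e: ◇s requires s at some successor in {a, b, d, f}.
    s holds at a, so ◇s is true at e.
  At e: q is false, □q → s is true, so q ∧ (□q → s) is false.
    At e: □q is false, s is false, so □q → s is true.
      At e: □q requires q at every successor {a, b, d, f}.
        q fails at d, so □q is false at e.

No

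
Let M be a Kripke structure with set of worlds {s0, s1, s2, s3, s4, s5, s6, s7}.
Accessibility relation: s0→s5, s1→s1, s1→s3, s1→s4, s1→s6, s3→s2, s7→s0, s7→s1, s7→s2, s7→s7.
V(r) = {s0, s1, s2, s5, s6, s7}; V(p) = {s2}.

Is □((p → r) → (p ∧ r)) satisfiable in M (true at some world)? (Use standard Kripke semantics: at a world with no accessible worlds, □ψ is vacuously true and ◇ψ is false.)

Yes

Recall that □ψ holds at a world iff ψ holds at every accessible world, and ◇ψ holds iff ψ holds at some accessible world.
Let φ = □((p → r) → (p ∧ r)). Evaluate φ at each world:
  s0 (successors {s5}): φ is false.
  s1 (successors {s1, s3, s4, s6}): φ is false.
  s2 (successors ∅): φ is true.
  s3 (successors {s2}): φ is true.
  s4 (successors ∅): φ is true.
  s5 (successors ∅): φ is true.
  s6 (successors ∅): φ is true.
  s7 (successors {s0, s1, s2, s7}): φ is false.
Detail at s2 (witness):
  At s2: no accessible worlds, so □((p → r) → (p ∧ r)) holds vacuously.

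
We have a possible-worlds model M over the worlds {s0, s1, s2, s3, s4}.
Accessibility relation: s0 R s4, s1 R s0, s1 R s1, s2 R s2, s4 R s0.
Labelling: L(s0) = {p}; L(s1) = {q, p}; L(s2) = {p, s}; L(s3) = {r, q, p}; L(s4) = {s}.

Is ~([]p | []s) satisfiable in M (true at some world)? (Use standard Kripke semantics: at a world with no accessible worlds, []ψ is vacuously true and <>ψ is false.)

Recall that []ψ holds at a world iff ψ holds at every accessible world, and <>ψ holds iff ψ holds at some accessible world.
Let φ = ~([]p | []s). Evaluate φ at each world:
  s0 (successors {s4}): φ is false.
  s1 (successors {s0, s1}): φ is false.
  s2 (successors {s2}): φ is false.
  s3 (successors ∅): φ is false.
  s4 (successors {s0}): φ is false.
For instance, at s2:
  At s2: []p | []s is true, so ~([]p | []s) is false.
    At s2: []p is true, []s is true, so []p | []s is true.
      At s2: []p requires p at every successor {s2}.
        At s2: p is true.
      So []p is true at s2.
      At s2: []s requires s at every successor {s2}.
        At s2: s is true.
      So []s is true at s2.

No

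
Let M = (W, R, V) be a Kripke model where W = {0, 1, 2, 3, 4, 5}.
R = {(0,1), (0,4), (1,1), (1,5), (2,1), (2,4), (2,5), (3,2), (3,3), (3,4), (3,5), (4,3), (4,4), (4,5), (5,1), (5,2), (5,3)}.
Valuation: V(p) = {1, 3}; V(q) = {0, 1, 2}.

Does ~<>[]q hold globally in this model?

Let φ = ~<>[]q. Evaluate φ at each world:
  0 (successors {1, 4}): φ is true.
  1 (successors {1, 5}): φ is true.
  2 (successors {1, 4, 5}): φ is true.
  3 (successors {2, 3, 4, 5}): φ is true.
  4 (successors {3, 4, 5}): φ is true.
  5 (successors {1, 2, 3}): φ is true.
For instance, at 0:
  At 0: <>[]q is false, so ~<>[]q is true.
    At 0: <>[]q requires []q at some successor in {1, 4}.
      At 1: []q is false.
      At 4: []q is false.
    So <>[]q is false at 0.

Yes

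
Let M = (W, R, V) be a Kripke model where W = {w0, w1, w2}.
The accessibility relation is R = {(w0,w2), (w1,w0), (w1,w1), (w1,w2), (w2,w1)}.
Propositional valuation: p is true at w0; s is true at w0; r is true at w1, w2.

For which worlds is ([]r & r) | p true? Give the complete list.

w0, w2

Let φ = ([]r & r) | p. Evaluate φ at each world:
  w0 (successors {w2}): φ is true.
  w1 (successors {w0, w1, w2}): φ is false.
  w2 (successors {w1}): φ is true.
For instance, at w0:
  At w0: []r & r is false, p is true, so ([]r & r) | p is true.
    At w0: []r is true, r is false, so []r & r is false.
      At w0: []r requires r at every successor {w2}.
        At w2: r is true.
      So []r is true at w0.
Satisfying worlds: {w0, w2}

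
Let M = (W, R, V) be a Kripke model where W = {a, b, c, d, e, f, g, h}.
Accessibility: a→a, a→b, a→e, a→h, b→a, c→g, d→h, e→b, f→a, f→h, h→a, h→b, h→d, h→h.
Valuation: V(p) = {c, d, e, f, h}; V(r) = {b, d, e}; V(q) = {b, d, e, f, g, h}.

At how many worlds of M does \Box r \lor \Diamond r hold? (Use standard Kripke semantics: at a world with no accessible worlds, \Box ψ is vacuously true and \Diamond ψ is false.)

4

Let φ = \Box r \lor \Diamond r. Evaluate φ at each world:
  a (successors {a, b, e, h}): φ is true.
  b (successors {a}): φ is false.
  c (successors {g}): φ is false.
  d (successors {h}): φ is false.
  e (successors {b}): φ is true.
  f (successors {a, h}): φ is false.
  g (successors ∅): φ is true.
  h (successors {a, b, d, h}): φ is true.
For instance, at b:
  At b: \Box r is false, \Diamond r is false, so \Box r \lor \Diamond r is false.
    At b: \Box r requires r at every successor {a}.
      r fails at a, so \Box r is false at b.
    At b: \Diamond r requires r at some successor in {a}.
      At a: r is false.
    So \Diamond r is false at b.
Satisfying worlds: {a, e, g, h}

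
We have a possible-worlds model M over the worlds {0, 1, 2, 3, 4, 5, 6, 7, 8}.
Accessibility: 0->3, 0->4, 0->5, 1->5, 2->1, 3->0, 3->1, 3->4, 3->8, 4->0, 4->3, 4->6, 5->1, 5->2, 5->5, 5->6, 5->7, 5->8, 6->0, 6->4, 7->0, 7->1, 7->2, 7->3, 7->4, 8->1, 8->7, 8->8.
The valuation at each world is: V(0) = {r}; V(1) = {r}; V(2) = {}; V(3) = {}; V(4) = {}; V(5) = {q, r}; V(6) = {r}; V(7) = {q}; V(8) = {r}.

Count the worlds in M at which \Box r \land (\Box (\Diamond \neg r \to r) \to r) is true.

1

Recall that \Box ψ holds at a world iff ψ holds at every accessible world, and \Diamond ψ holds iff ψ holds at some accessible world.
Let φ = \Box r \land (\Box (\Diamond \neg r \to r) \to r). Evaluate φ at each world:
  0 (successors {3, 4, 5}): φ is false.
  1 (successors {5}): φ is true.
  2 (successors {1}): φ is false.
  3 (successors {0, 1, 4, 8}): φ is false.
  4 (successors {0, 3, 6}): φ is false.
  5 (successors {1, 2, 5, 6, 7, 8}): φ is false.
  6 (successors {0, 4}): φ is false.
  7 (successors {0, 1, 2, 3, 4}): φ is false.
  8 (successors {1, 7, 8}): φ is false.
For instance, at 1:
  At 1: \Box r is true, \Box (\Diamond \neg r \to r) \to r is true, so \Box r \land (\Box (\Diamond \neg r \to r) \to r) is true.
    At 1: \Box r requires r at every successor {5}.
      At 5: r is true.
    So \Box r is true at 1.
    At 1: \Box (\Diamond \neg r \to r) is true, r is true, so \Box (\Diamond \neg r \to r) \to r is true.
      At 1: \Box (\Diamond \neg r \to r) requires \Diamond \neg r \to r at every successor {5}.
        At 5: \Diamond \neg r \to r is true.
      So \Box (\Diamond \neg r \to r) is true at 1.
Satisfying worlds: {1}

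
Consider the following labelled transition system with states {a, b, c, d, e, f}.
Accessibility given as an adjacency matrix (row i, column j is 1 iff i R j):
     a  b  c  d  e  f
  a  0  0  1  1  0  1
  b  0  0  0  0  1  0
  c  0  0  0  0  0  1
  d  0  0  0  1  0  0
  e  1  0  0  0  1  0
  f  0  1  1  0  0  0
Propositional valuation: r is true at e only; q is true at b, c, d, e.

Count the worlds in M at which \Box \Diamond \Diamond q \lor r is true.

Recall that \Box ψ holds at a world iff ψ holds at every accessible world, and \Diamond ψ holds iff ψ holds at some accessible world.
Let φ = \Box \Diamond \Diamond q \lor r. Evaluate φ at each world:
  a (successors {c, d, f}): φ is true.
  b (successors {e}): φ is true.
  c (successors {f}): φ is true.
  d (successors {d}): φ is true.
  e (successors {a, e}): φ is true.
  f (successors {b, c}): φ is true.
For instance, at c:
  At c: \Box \Diamond \Diamond q is true, r is false, so \Box \Diamond \Diamond q \lor r is true.
    At c: \Box \Diamond \Diamond q requires \Diamond \Diamond q at every successor {f}.
      At f: \Diamond \Diamond q is true.
    So \Box \Diamond \Diamond q is true at c.
Satisfying worlds: {a, b, c, d, e, f}

6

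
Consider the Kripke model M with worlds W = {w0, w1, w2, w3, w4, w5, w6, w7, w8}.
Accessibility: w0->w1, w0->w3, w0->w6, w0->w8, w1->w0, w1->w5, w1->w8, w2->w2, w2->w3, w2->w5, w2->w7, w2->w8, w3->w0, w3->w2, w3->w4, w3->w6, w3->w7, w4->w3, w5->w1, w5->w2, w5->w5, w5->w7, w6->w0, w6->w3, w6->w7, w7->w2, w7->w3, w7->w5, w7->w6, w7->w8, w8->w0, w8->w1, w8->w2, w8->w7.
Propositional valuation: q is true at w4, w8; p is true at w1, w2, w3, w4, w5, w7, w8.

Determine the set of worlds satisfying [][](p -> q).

none

Let φ = [][](p -> q). Evaluate φ at each world:
  w0 (successors {w1, w3, w6, w8}): φ is false.
  w1 (successors {w0, w5, w8}): φ is false.
  w2 (successors {w2, w3, w5, w7, w8}): φ is false.
  w3 (successors {w0, w2, w4, w6, w7}): φ is false.
  w4 (successors {w3}): φ is false.
  w5 (successors {w1, w2, w5, w7}): φ is false.
  w6 (successors {w0, w3, w7}): φ is false.
  w7 (successors {w2, w3, w5, w6, w8}): φ is false.
  w8 (successors {w0, w1, w2, w7}): φ is false.
For instance, at w8:
  At w8: [][](p -> q) requires [](p -> q) at every successor {w0, w1, w2, w7}.
    [](p -> q) fails at w0, so [][](p -> q) is false at w8.
      At w0: [](p -> q) requires p -> q at every successor {w1, w3, w6, w8}.
        p -> q fails at w1, so [](p -> q) is false at w0.
Satisfying worlds: none.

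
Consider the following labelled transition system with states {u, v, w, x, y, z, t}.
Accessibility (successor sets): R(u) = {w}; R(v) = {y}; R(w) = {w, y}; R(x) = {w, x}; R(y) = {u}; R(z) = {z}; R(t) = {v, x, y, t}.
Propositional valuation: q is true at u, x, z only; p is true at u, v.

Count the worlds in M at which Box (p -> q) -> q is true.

Let φ = Box (p -> q) -> q. Evaluate φ at each world:
  u (successors {w}): φ is true.
  v (successors {y}): φ is false.
  w (successors {w, y}): φ is false.
  x (successors {w, x}): φ is true.
  y (successors {u}): φ is false.
  z (successors {z}): φ is true.
  t (successors {v, x, y, t}): φ is true.
For instance, at u:
  At u: Box (p -> q) is true, q is true, so Box (p -> q) -> q is true.
    At u: Box (p -> q) requires p -> q at every successor {w}.
      At w: p -> q is true.
    So Box (p -> q) is true at u.
Satisfying worlds: {u, x, z, t}

4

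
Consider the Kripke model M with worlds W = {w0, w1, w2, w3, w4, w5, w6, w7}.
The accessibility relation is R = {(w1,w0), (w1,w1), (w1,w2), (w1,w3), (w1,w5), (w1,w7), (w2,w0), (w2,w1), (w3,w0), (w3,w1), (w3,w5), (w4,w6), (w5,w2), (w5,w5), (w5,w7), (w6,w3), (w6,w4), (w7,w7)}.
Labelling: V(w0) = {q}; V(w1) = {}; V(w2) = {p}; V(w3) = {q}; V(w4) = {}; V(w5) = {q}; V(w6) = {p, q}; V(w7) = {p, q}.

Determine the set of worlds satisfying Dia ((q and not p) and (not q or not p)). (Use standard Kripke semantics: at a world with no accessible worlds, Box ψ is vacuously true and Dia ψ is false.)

Recall that Dia ψ holds at a world iff ψ holds at some accessible world.
Let φ = Dia ((q and not p) and (not q or not p)). Evaluate φ at each world:
  w0 (successors ∅): φ is false.
  w1 (successors {w0, w1, w2, w3, w5, w7}): φ is true.
  w2 (successors {w0, w1}): φ is true.
  w3 (successors {w0, w1, w5}): φ is true.
  w4 (successors {w6}): φ is false.
  w5 (successors {w2, w5, w7}): φ is true.
  w6 (successors {w3, w4}): φ is true.
  w7 (successors {w7}): φ is false.
For instance, at w6:
  At w6: Dia ((q and not p) and (not q or not p)) requires (q and not p) and (not q or not p) at some successor in {w3, w4}.
    (q and not p) and (not q or not p) holds at w3, so Dia ((q and not p) and (not q or not p)) is true at w6.
Satisfying worlds: {w1, w2, w3, w5, w6}

w1, w2, w3, w5, w6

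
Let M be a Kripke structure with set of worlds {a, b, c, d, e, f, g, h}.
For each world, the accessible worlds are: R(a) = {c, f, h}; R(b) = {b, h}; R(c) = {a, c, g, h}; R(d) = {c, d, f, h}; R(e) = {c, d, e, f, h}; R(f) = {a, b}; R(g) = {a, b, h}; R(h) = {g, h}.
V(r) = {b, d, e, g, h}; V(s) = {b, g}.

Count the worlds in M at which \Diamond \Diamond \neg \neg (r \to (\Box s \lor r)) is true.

Let φ = \Diamond \Diamond \neg \neg (r \to (\Box s \lor r)). Evaluate φ at each world:
  a (successors {c, f, h}): φ is true.
  b (successors {b, h}): φ is true.
  c (successors {a, c, g, h}): φ is true.
  d (successors {c, d, f, h}): φ is true.
  e (successors {c, d, e, f, h}): φ is true.
  f (successors {a, b}): φ is true.
  g (successors {a, b, h}): φ is true.
  h (successors {g, h}): φ is true.
For instance, at f:
  At f: \Diamond \Diamond \neg \neg (r \to (\Box s \lor r)) requires \Diamond \neg \neg (r \to (\Box s \lor r)) at some successor in {a, b}.
    \Diamond \neg \neg (r \to (\Box s \lor r)) holds at a, so \Diamond \Diamond \neg \neg (r \to (\Box s \lor r)) is true at f.
      At a: \Diamond \neg \neg (r \to (\Box s \lor r)) requires \neg \neg (r \to (\Box s \lor r)) at some successor in {c, f, h}.
        \neg \neg (r \to (\Box s \lor r)) holds at c, so \Diamond \neg \neg (r \to (\Box s \lor r)) is true at a.
Satisfying worlds: {a, b, c, d, e, f, g, h}

8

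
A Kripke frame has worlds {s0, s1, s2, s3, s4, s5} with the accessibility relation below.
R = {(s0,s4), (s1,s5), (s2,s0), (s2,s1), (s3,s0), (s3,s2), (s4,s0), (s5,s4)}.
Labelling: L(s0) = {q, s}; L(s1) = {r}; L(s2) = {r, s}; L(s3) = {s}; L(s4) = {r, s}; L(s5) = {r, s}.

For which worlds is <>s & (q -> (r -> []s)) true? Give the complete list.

s0, s1, s2, s3, s4, s5

Let φ = <>s & (q -> (r -> []s)). Evaluate φ at each world:
  s0 (successors {s4}): φ is true.
  s1 (successors {s5}): φ is true.
  s2 (successors {s0, s1}): φ is true.
  s3 (successors {s0, s2}): φ is true.
  s4 (successors {s0}): φ is true.
  s5 (successors {s4}): φ is true.
For instance, at s3:
  At s3: <>s is true, q -> (r -> []s) is true, so <>s & (q -> (r -> []s)) is true.
    At s3: <>s requires s at some successor in {s0, s2}.
      s holds at s0, so <>s is true at s3.
    At s3: q is false, r -> []s is true, so q -> (r -> []s) is true.
      At s3: r is false, []s is true, so r -> []s is true.
Satisfying worlds: {s0, s1, s2, s3, s4, s5}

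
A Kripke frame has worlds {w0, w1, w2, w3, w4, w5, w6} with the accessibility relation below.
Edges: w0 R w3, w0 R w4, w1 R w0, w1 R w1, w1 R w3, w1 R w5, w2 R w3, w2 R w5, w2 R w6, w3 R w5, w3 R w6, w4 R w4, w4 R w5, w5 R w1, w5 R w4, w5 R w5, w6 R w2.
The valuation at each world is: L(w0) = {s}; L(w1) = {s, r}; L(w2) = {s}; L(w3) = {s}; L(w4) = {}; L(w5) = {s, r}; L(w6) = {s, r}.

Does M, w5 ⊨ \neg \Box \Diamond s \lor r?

Yes

At w5: \neg \Box \Diamond s is false, r is true, so \neg \Box \Diamond s \lor r is true.
  At w5: \Box \Diamond s is true, so \neg \Box \Diamond s is false.
    At w5: \Box \Diamond s requires \Diamond s at every successor {w1, w4, w5}.
      At w1: \Diamond s is true.
      At w4: \Diamond s is true.
      At w5: \Diamond s is true.
    So \Box \Diamond s is true at w5.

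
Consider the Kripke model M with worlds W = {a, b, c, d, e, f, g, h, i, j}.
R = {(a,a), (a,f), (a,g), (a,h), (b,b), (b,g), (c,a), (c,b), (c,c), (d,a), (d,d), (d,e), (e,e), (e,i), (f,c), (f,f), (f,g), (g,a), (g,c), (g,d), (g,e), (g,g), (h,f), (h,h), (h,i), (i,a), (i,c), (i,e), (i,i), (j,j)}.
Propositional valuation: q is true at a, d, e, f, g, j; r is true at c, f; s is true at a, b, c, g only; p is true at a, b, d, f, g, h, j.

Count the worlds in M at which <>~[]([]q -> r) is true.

Let φ = <>~[]([]q -> r). Evaluate φ at each world:
  a (successors {a, f, g, h}): φ is true.
  b (successors {b, g}): φ is true.
  c (successors {a, b, c}): φ is false.
  d (successors {a, d, e}): φ is true.
  e (successors {e, i}): φ is false.
  f (successors {c, f, g}): φ is true.
  g (successors {a, c, d, e, g}): φ is true.
  h (successors {f, h, i}): φ is false.
  i (successors {a, c, e, i}): φ is false.
  j (successors {j}): φ is true.
For instance, at f:
  At f: <>~[]([]q -> r) requires ~[]([]q -> r) at some successor in {c, f, g}.
    ~[]([]q -> r) holds at g, so <>~[]([]q -> r) is true at f.
      At g: []([]q -> r) is false, so ~[]([]q -> r) is true.
Satisfying worlds: {a, b, d, f, g, j}

6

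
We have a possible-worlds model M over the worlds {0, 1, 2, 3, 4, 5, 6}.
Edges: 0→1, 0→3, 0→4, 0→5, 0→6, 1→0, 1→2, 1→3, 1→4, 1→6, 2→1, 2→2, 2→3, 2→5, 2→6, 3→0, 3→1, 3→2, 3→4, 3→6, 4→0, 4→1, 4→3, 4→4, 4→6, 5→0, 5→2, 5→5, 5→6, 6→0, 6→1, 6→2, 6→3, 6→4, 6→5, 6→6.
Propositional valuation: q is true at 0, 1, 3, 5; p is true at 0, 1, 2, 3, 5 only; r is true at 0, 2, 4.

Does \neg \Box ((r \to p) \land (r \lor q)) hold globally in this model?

Yes

Let φ = \neg \Box ((r \to p) \land (r \lor q)). Evaluate φ at each world:
  0 (successors {1, 3, 4, 5, 6}): φ is true.
  1 (successors {0, 2, 3, 4, 6}): φ is true.
  2 (successors {1, 2, 3, 5, 6}): φ is true.
  3 (successors {0, 1, 2, 4, 6}): φ is true.
  4 (successors {0, 1, 3, 4, 6}): φ is true.
  5 (successors {0, 2, 5, 6}): φ is true.
  6 (successors {0, 1, 2, 3, 4, 5, 6}): φ is true.
For instance, at 5:
  At 5: \Box ((r \to p) \land (r \lor q)) is false, so \neg \Box ((r \to p) \land (r \lor q)) is true.
    At 5: \Box ((r \to p) \land (r \lor q)) requires (r \to p) \land (r \lor q) at every successor {0, 2, 5, 6}.
      (r \to p) \land (r \lor q) fails at 6, so \Box ((r \to p) \land (r \lor q)) is false at 5.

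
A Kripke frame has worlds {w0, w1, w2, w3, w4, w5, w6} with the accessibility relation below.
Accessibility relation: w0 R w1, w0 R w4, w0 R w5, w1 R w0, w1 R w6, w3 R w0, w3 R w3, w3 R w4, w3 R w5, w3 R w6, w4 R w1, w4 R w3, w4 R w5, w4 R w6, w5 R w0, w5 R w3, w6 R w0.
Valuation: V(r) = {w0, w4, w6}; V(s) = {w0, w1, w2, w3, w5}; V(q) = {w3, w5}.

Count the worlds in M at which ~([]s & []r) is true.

Let φ = ~([]s & []r). Evaluate φ at each world:
  w0 (successors {w1, w4, w5}): φ is true.
  w1 (successors {w0, w6}): φ is true.
  w2 (successors ∅): φ is false.
  w3 (successors {w0, w3, w4, w5, w6}): φ is true.
  w4 (successors {w1, w3, w5, w6}): φ is true.
  w5 (successors {w0, w3}): φ is true.
  w6 (successors {w0}): φ is false.
For instance, at w5:
  At w5: []s & []r is false, so ~([]s & []r) is true.
    At w5: []s is true, []r is false, so []s & []r is false.
      At w5: []s requires s at every successor {w0, w3}.
        At w0: s is true.
        At w3: s is true.
      So []s is true at w5.
      At w5: []r requires r at every successor {w0, w3}.
        r fails at w3, so []r is false at w5.
Satisfying worlds: {w0, w1, w3, w4, w5}

5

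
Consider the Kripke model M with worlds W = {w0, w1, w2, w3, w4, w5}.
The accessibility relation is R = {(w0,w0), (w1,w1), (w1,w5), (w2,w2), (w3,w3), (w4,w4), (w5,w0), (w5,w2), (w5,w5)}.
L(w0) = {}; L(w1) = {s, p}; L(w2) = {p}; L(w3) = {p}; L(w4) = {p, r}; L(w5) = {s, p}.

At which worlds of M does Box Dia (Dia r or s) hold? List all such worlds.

Let φ = Box Dia (Dia r or s). Evaluate φ at each world:
  w0 (successors {w0}): φ is false.
  w1 (successors {w1, w5}): φ is true.
  w2 (successors {w2}): φ is false.
  w3 (successors {w3}): φ is false.
  w4 (successors {w4}): φ is true.
  w5 (successors {w0, w2, w5}): φ is false.
For instance, at w4:
  At w4: Box Dia (Dia r or s) requires Dia (Dia r or s) at every successor {w4}.
      At w4: Dia (Dia r or s) requires Dia r or s at some successor in {w4}.
        Dia r or s holds at w4, so Dia (Dia r or s) is true at w4.
  So Box Dia (Dia r or s) is true at w4.
Satisfying worlds: {w1, w4}

w1, w4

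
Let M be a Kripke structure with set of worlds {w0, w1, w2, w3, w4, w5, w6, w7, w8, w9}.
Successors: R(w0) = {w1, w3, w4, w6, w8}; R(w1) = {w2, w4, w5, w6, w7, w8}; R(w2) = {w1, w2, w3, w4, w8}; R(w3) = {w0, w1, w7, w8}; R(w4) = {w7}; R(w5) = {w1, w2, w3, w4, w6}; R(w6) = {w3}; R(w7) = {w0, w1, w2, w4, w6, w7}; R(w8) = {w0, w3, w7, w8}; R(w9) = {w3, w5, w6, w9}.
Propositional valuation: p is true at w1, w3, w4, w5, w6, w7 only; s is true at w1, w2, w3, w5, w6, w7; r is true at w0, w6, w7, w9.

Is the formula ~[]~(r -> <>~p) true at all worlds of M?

Yes

Let φ = ~[]~(r -> <>~p). Evaluate φ at each world:
  w0 (successors {w1, w3, w4, w6, w8}): φ is true.
  w1 (successors {w2, w4, w5, w6, w7, w8}): φ is true.
  w2 (successors {w1, w2, w3, w4, w8}): φ is true.
  w3 (successors {w0, w1, w7, w8}): φ is true.
  w4 (successors {w7}): φ is true.
  w5 (successors {w1, w2, w3, w4, w6}): φ is true.
  w6 (successors {w3}): φ is true.
  w7 (successors {w0, w1, w2, w4, w6, w7}): φ is true.
  w8 (successors {w0, w3, w7, w8}): φ is true.
  w9 (successors {w3, w5, w6, w9}): φ is true.
For instance, at w5:
  At w5: []~(r -> <>~p) is false, so ~[]~(r -> <>~p) is true.
    At w5: []~(r -> <>~p) requires ~(r -> <>~p) at every successor {w1, w2, w3, w4, w6}.
      ~(r -> <>~p) fails at w1, so []~(r -> <>~p) is false at w5.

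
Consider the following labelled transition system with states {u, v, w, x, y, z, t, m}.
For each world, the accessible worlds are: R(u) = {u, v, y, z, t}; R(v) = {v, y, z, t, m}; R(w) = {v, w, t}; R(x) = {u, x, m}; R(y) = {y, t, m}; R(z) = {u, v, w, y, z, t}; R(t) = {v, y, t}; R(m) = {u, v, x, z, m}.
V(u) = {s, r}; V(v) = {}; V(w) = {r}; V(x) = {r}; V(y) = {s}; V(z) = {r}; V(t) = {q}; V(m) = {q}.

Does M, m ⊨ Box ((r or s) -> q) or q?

At m: Box ((r or s) -> q) is false, q is true, so Box ((r or s) -> q) or q is true.
  At m: Box ((r or s) -> q) requires (r or s) -> q at every successor {u, v, x, z, m}.
    (r or s) -> q fails at u, so Box ((r or s) -> q) is false at m.

Yes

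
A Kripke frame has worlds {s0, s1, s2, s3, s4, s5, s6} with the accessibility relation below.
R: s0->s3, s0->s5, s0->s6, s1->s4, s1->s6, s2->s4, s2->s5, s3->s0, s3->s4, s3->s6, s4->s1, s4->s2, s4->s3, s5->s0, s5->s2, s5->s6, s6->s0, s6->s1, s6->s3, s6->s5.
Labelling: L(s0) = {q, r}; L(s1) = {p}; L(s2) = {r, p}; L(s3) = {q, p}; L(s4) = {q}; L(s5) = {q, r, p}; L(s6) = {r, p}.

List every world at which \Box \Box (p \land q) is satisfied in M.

none

Recall that \Box ψ holds at a world iff ψ holds at every accessible world, and \Diamond ψ holds iff ψ holds at some accessible world.
Let φ = \Box \Box (p \land q). Evaluate φ at each world:
  s0 (successors {s3, s5, s6}): φ is false.
  s1 (successors {s4, s6}): φ is false.
  s2 (successors {s4, s5}): φ is false.
  s3 (successors {s0, s4, s6}): φ is false.
  s4 (successors {s1, s2, s3}): φ is false.
  s5 (successors {s0, s2, s6}): φ is false.
  s6 (successors {s0, s1, s3, s5}): φ is false.
For instance, at s1:
  At s1: \Box \Box (p \land q) requires \Box (p \land q) at every successor {s4, s6}.
    \Box (p \land q) fails at s4, so \Box \Box (p \land q) is false at s1.
      At s4: \Box (p \land q) requires p \land q at every successor {s1, s2, s3}.
        p \land q fails at s1, so \Box (p \land q) is false at s4.
Satisfying worlds: none.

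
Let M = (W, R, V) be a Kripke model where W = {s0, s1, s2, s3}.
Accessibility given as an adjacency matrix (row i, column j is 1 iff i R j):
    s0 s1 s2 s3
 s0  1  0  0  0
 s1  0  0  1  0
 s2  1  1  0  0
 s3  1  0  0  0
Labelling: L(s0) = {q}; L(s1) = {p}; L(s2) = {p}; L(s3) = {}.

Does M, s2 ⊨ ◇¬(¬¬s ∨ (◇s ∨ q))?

Yes

At s2: ◇¬(¬¬s ∨ (◇s ∨ q)) requires ¬(¬¬s ∨ (◇s ∨ q)) at some successor in {s0, s1}.
  ¬(¬¬s ∨ (◇s ∨ q)) holds at s1, so ◇¬(¬¬s ∨ (◇s ∨ q)) is true at s2.
    At s1: ¬¬s ∨ (◇s ∨ q) is false, so ¬(¬¬s ∨ (◇s ∨ q)) is true.
      At s1: ¬¬s is false, ◇s ∨ q is false, so ¬¬s ∨ (◇s ∨ q) is false.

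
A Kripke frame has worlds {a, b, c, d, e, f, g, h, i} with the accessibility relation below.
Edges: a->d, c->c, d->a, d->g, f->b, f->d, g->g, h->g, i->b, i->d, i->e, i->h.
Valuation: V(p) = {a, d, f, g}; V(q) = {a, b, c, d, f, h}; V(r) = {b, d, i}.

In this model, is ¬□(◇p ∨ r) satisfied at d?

No

At d: □(◇p ∨ r) is true, so ¬□(◇p ∨ r) is false.
  At d: □(◇p ∨ r) requires ◇p ∨ r at every successor {a, g}.
      At a: ◇p is true, r is false, so ◇p ∨ r is true.
      At g: ◇p is true, r is false, so ◇p ∨ r is true.
  So □(◇p ∨ r) is true at d.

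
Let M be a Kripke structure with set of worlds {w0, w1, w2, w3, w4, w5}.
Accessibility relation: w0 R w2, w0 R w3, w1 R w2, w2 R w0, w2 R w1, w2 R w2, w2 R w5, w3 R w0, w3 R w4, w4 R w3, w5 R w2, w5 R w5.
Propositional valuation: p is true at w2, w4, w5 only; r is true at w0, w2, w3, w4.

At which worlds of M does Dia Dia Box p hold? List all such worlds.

Let φ = Dia Dia Box p. Evaluate φ at each world:
  w0 (successors {w2, w3}): φ is true.
  w1 (successors {w2}): φ is true.
  w2 (successors {w0, w1, w2, w5}): φ is true.
  w3 (successors {w0, w4}): φ is false.
  w4 (successors {w3}): φ is false.
  w5 (successors {w2, w5}): φ is true.
For instance, at w1:
  At w1: Dia Dia Box p requires Dia Box p at some successor in {w2}.
    Dia Box p holds at w2, so Dia Dia Box p is true at w1.
      At w2: Dia Box p requires Box p at some successor in {w0, w1, w2, w5}.
        Box p holds at w1, so Dia Box p is true at w2.
Satisfying worlds: {w0, w1, w2, w5}

w0, w1, w2, w5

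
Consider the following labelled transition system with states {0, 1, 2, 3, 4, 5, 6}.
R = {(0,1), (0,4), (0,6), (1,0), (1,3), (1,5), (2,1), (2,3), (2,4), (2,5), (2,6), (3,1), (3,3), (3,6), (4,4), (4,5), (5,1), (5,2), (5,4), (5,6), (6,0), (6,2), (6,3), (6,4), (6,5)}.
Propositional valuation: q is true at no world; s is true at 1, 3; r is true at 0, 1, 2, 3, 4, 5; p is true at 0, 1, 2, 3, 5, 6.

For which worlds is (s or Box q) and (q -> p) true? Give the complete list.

Recall that Box ψ holds at a world iff ψ holds at every accessible world, and Dia ψ holds iff ψ holds at some accessible world.
Let φ = (s or Box q) and (q -> p). Evaluate φ at each world:
  0 (successors {1, 4, 6}): φ is false.
  1 (successors {0, 3, 5}): φ is true.
  2 (successors {1, 3, 4, 5, 6}): φ is false.
  3 (successors {1, 3, 6}): φ is true.
  4 (successors {4, 5}): φ is false.
  5 (successors {1, 2, 4, 6}): φ is false.
  6 (successors {0, 2, 3, 4, 5}): φ is false.
For instance, at 0:
  At 0: s or Box q is false, q -> p is true, so (s or Box q) and (q -> p) is false.
    At 0: s is false, Box q is false, so s or Box q is false.
      At 0: Box q requires q at every successor {1, 4, 6}.
        q fails at 1, so Box q is false at 0.
Satisfying worlds: {1, 3}

1, 3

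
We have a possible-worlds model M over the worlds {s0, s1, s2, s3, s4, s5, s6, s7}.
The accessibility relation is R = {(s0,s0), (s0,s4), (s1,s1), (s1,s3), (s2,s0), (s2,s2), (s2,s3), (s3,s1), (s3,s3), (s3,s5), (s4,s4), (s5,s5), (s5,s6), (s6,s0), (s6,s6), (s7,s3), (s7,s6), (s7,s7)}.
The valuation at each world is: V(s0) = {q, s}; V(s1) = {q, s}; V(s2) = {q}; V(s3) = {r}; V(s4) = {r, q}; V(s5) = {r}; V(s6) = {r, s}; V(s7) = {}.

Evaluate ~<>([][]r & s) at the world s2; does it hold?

At s2: <>([][]r & s) is false, so ~<>([][]r & s) is true.
  At s2: <>([][]r & s) requires [][]r & s at some successor in {s0, s2, s3}.
    At s0: [][]r & s is false.
    At s2: [][]r & s is false.
    At s3: [][]r & s is false.
  So <>([][]r & s) is false at s2.

Yes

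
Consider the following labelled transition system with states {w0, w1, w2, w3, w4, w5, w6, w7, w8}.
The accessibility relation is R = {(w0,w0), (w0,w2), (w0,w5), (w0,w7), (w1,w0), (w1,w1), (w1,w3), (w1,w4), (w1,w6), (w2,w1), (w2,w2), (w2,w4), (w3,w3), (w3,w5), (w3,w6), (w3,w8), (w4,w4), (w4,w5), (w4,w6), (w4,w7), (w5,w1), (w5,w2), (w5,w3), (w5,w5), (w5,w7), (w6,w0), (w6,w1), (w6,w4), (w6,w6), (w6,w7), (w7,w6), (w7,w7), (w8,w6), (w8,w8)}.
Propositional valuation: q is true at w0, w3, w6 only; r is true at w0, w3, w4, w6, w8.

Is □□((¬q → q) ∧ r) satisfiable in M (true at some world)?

No

Let φ = □□((¬q → q) ∧ r). Evaluate φ at each world:
  w0 (successors {w0, w2, w5, w7}): φ is false.
  w1 (successors {w0, w1, w3, w4, w6}): φ is false.
  w2 (successors {w1, w2, w4}): φ is false.
  w3 (successors {w3, w5, w6, w8}): φ is false.
  w4 (successors {w4, w5, w6, w7}): φ is false.
  w5 (successors {w1, w2, w3, w5, w7}): φ is false.
  w6 (successors {w0, w1, w4, w6, w7}): φ is false.
  w7 (successors {w6, w7}): φ is false.
  w8 (successors {w6, w8}): φ is false.
For instance, at w3:
  At w3: □□((¬q → q) ∧ r) requires □((¬q → q) ∧ r) at every successor {w3, w5, w6, w8}.
    □((¬q → q) ∧ r) fails at w3, so □□((¬q → q) ∧ r) is false at w3.
      At w3: □((¬q → q) ∧ r) requires (¬q → q) ∧ r at every successor {w3, w5, w6, w8}.
        (¬q → q) ∧ r fails at w5, so □((¬q → q) ∧ r) is false at w3.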